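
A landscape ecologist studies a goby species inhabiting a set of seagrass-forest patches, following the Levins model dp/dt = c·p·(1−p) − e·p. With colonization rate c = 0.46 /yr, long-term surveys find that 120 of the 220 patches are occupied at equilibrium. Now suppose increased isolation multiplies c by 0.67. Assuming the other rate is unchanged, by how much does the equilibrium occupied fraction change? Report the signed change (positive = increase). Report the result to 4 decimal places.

Observed p* = 120/220 = 0.54545.
Balance c(1−p*) = e gives e = 0.46×(1 − 0.54545) = 0.20909.
New p* = 1 − e/c = 1 − 0.20909/0.30820 = 0.32158.
Δp* = 0.32158 − 0.54545 = -0.22387.

-0.2239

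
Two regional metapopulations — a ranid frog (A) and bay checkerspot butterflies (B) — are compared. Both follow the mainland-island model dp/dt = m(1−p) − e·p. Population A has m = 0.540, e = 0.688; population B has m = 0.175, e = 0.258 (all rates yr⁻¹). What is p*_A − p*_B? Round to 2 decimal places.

A: p*_A = m/(m+e) = 0.540/1.2280 = 0.4397.
B: p*_B = 0.175/0.4330 = 0.4042.
p*_A − p*_B = 0.4397 − 0.4042 = 0.0356.

0.04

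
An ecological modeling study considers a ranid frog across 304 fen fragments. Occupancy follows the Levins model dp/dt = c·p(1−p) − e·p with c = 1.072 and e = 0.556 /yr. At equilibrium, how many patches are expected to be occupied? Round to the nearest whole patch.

p* = 1 − e/c = 1 − 0.556/1.072 = 0.4813.
Expected occupied patches = N × p* = 304 × 0.4813 = 146.33 ≈ 146.

146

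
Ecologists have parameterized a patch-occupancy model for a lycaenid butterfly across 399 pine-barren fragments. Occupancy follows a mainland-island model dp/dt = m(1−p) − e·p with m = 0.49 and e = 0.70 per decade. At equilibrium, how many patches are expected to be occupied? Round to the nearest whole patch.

164

p* = m/(m+e) = 0.49/1.1900 = 0.4118.
Expected occupied patches = N × p* = 399 × 0.4118 = 164.29 ≈ 164.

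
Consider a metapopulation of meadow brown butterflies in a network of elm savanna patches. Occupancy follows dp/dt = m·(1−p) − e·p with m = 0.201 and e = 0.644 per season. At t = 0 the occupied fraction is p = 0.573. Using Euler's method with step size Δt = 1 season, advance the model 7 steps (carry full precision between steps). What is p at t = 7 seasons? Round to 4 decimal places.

Update rule: p ← p + [m·(1−p) − e·p]·Δt with Δt = 1.
step 1: Δp = -0.28319, p = 0.28981
step 2: Δp = -0.04389, p = 0.24592
step 3: Δp = -0.00680, p = 0.23912
step 4: Δp = -0.00105, p = 0.23806
step 5: Δp = -0.00016, p = 0.23790
step 6: Δp = -0.00003, p = 0.23787
step 7: Δp = -0.00000, p = 0.23787

0.2379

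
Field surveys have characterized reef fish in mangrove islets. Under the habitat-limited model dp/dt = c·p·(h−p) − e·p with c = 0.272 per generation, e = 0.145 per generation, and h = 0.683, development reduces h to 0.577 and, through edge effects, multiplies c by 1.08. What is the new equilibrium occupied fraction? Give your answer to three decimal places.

0.083

Before: p* = h − e/c = 0.683 − 0.145/0.272 = 0.683 − 0.5331 = 0.1499.
After: c = 0.29376, e = 0.145, h = 0.577; p* = 0.577 − 0.145/0.29376 = 0.0834.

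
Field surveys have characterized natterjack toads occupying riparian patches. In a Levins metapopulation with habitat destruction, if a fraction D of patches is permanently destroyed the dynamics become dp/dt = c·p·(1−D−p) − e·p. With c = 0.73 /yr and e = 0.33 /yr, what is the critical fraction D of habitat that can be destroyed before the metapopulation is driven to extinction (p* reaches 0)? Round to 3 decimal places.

The nontrivial equilibrium is p* = (1−D) − e/c; extinction occurs when this hits zero.
So D_crit = 1 − e/c = 1 − 0.33/0.73 = 1 − 0.4521 = 0.5479.
Note this equals the original equilibrium occupancy — the Levins extinction-debt result.

0.548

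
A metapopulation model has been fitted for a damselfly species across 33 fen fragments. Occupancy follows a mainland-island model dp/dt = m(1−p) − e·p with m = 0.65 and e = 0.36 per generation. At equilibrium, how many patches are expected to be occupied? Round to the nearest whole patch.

p* = m/(m+e) = 0.65/1.0100 = 0.6436.
Expected occupied patches = N × p* = 33 × 0.6436 = 21.24 ≈ 21.

21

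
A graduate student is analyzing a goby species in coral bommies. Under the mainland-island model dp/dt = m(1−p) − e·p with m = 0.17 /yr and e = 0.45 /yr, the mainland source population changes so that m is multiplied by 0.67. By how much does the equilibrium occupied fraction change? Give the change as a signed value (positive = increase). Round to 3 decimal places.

-0.072

Before: p* = 0.17/(0.17+0.45) = 0.2742.
After: m = 0.1139, e = 0.45; p* = 0.1139/0.5639 = 0.2020.
Δp* = 0.2020 − 0.2742 = -0.0722.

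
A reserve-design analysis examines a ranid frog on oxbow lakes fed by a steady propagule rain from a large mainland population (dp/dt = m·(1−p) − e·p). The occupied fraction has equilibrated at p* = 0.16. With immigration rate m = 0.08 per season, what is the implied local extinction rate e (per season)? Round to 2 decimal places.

At equilibrium m(1−p*) = e·p*, so e = m(1−p*)/p*.
e = 0.08 × 0.8400 / 0.16 = 0.4200.

0.42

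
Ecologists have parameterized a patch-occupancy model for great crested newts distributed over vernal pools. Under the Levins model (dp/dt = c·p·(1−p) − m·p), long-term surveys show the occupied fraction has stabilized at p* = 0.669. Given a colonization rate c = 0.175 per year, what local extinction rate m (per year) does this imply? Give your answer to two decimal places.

At equilibrium c(1−p*) = m.
m = 0.175 × (1 − 0.669) = 0.175 × 0.3310 = 0.0579.

0.06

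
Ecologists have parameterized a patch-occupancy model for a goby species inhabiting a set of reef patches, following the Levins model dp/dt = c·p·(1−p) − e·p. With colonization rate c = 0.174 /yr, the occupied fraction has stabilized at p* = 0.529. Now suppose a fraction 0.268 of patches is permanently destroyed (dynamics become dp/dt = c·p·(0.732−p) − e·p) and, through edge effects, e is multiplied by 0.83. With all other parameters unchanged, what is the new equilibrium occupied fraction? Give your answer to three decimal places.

Balance c(1−p*) = e gives e = 0.174×(1 − 0.52900) = 0.08195.
New p* = 0.732 − e/c = 0.732 − 0.06802/0.17400 = 0.34108.

0.341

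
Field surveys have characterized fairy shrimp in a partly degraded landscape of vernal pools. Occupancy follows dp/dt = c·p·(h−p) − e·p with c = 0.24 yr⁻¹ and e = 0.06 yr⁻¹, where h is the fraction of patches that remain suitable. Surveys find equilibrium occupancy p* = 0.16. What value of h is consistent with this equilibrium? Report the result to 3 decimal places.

0.410

At equilibrium c(h−p*) = e, so h = p* + e/c.
h = 0.16 + 0.06/0.24 = 0.16 + 0.2500 = 0.4100.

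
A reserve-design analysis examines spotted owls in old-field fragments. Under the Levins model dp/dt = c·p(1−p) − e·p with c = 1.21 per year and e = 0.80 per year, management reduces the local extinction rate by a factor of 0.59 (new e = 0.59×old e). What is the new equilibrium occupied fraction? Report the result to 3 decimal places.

0.610

Before: p* = 1 − 0.80/1.21 = 0.3388.
After the change, c = 1.21, e = 0.472, so p* = 1 − 0.472/1.21 = 0.6099.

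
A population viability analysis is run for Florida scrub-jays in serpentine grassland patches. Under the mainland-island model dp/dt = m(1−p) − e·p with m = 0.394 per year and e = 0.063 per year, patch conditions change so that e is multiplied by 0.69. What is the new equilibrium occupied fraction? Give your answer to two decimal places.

Before: p* = 0.394/(0.394+0.063) = 0.8621.
After: m = 0.394, e = 0.04347; p* = 0.394/0.4375 = 0.9006.

0.90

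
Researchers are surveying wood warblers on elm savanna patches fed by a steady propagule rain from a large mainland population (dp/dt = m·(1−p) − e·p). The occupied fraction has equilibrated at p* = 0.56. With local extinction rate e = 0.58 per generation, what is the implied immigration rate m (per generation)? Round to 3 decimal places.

0.738

At equilibrium m(1−p*) = e·p*, so m = e·p*/(1−p*).
m = 0.58 × 0.56 / 0.4400 = 0.3248/0.4400 = 0.7382.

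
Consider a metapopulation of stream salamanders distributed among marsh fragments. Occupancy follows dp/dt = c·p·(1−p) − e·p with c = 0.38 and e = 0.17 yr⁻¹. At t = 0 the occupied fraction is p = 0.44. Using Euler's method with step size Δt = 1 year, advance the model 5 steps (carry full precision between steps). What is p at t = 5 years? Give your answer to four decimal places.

0.5108

Update rule: p ← p + [c·p·(1−p) − e·p]·Δt with Δt = 1.
t = 1: p = 0.44000 + (+0.01883) = 0.45883
t = 2: p = 0.45883 + (+0.01635) = 0.47519
t = 3: p = 0.47519 + (+0.01398) = 0.48917
t = 4: p = 0.48917 + (+0.01180) = 0.50097
t = 5: p = 0.50097 + (+0.00984) = 0.51080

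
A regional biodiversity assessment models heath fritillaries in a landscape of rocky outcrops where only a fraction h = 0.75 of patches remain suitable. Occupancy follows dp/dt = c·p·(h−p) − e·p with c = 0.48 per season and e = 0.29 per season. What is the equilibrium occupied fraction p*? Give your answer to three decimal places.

Setting dp/dt = 0 and dividing by p* gives c·(h−p*) = e.
So p* = h − e/c = 0.75 − 0.29/0.48 = 0.75 − 0.6042 = 0.1458.

0.146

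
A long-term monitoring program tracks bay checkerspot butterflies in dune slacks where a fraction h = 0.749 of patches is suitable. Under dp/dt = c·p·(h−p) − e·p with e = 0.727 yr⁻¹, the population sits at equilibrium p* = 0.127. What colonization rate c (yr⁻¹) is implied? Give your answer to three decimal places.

1.169

At equilibrium c(h−p*) = e, so c = e/(h−p*).
c = 0.727/(0.749 − 0.127) = 0.727/0.6220 = 1.1688.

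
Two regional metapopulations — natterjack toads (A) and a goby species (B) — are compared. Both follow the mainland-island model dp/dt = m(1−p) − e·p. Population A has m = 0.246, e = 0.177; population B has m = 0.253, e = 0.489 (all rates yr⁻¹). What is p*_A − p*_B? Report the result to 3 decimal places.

0.241

A: p*_A = m/(m+e) = 0.246/0.4230 = 0.5816.
B: p*_B = 0.253/0.7420 = 0.3410.
p*_A − p*_B = 0.5816 − 0.3410 = 0.2406.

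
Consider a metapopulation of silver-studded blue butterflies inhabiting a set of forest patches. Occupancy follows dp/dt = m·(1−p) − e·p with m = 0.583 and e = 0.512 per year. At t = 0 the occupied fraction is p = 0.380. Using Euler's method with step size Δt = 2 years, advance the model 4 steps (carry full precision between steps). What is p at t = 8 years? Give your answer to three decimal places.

Update rule: p ← p + [m·(1−p) − e·p]·Δt with Δt = 2.
  1  |  dp/dt·Δt = +0.333800  |  p_1 = 0.713800
  2  |  dp/dt·Δt = -0.397222  |  p_2 = 0.316578
  3  |  dp/dt·Δt = +0.472694  |  p_3 = 0.789272
  4  |  dp/dt·Δt = -0.562506  |  p_4 = 0.226766

0.227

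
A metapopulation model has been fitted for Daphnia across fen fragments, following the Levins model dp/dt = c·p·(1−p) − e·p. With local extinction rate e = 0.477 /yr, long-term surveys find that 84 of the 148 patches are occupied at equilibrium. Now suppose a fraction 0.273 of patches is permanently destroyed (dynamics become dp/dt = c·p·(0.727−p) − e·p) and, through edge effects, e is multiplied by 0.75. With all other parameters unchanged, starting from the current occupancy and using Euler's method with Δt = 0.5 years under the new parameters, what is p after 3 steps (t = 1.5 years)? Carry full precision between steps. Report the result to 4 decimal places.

Observed p* = 84/148 = 0.56757.
Balance c(1−p*) = e gives c = e/(1 − 0.56757) = 0.477/0.43243 = 1.10306.
Starting from p₀ = 0.56757; update p ← p + (dp/dt)·Δt with the new parameters.
p: 0.56757 → 0.51595  (Δp = -0.05162)
p: 0.51595 → 0.48372  (Δp = -0.03223)
p: 0.48372 → 0.46210  (Δp = -0.02162)

0.4621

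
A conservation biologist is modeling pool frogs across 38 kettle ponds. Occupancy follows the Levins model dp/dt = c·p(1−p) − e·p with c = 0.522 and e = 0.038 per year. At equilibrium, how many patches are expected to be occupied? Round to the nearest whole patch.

35

p* = 1 − e/c = 1 − 0.038/0.522 = 0.9272.
Expected occupied patches = N × p* = 38 × 0.9272 = 35.23 ≈ 35.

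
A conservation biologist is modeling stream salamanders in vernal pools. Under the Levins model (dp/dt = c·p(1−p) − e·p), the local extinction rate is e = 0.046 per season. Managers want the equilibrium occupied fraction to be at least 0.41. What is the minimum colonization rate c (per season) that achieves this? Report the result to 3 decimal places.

p* = 1 − e/c ≥ 0.41 requires e/c ≤ 0.5900, i.e. c ≥ e/0.5900.
c_min = 0.046/0.5900 = 0.0780.

0.078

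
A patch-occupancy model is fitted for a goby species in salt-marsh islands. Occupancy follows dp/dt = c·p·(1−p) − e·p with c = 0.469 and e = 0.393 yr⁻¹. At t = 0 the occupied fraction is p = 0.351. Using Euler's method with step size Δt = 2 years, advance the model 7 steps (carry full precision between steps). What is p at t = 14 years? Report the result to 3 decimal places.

0.191

Update rule: p ← p + [c·p·(1−p) − e·p]·Δt with Δt = 2.
step 1: Δp = -0.06221, p = 0.28879
step 2: Δp = -0.03433, p = 0.25446
step 3: Δp = -0.02206, p = 0.23240
step 4: Δp = -0.01534, p = 0.21706
step 5: Δp = -0.01120, p = 0.20586
step 6: Δp = -0.00846, p = 0.19740
step 7: Δp = -0.00655, p = 0.19086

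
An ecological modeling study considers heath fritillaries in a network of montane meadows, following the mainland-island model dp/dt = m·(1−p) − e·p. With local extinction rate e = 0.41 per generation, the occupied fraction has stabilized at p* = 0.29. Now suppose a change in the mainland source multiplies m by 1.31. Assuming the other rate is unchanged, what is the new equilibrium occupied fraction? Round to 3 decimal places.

Balance m(1−p*) = e·p* gives m = e·p*/(1−p*) = 0.41×0.29000/0.71000 = 0.16746.
New p* = m/(m+e) = 0.21937/(0.21937+0.41000) = 0.34855.

0.349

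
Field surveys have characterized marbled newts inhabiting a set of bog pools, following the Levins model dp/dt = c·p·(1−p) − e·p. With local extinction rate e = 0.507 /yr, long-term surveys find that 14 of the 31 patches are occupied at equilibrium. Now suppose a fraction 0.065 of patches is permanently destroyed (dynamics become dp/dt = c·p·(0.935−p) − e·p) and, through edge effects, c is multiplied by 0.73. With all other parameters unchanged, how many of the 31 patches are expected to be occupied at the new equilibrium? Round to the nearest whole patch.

6

Observed p* = 14/31 = 0.45161.
Balance c(1−p*) = e gives c = e/(1 − 0.45161) = 0.507/0.54839 = 0.92452.
New p* = 0.935 − e/c = 0.935 − 0.50700/0.67490 = 0.18378.
Expected occupied = 31 × 0.18378 = 5.70 ≈ 6.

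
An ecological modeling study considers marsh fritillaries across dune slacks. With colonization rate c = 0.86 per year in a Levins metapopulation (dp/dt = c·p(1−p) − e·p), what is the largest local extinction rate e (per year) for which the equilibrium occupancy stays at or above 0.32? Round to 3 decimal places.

0.585

1 − e/c ≥ 0.32 ⇒ e ≤ c(1 − 0.32) = 0.86 × 0.6800.
e_max = 0.5848.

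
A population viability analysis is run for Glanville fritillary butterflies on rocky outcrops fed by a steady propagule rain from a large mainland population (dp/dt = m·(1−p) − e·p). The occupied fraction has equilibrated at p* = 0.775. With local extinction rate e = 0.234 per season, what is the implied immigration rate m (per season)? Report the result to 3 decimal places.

At equilibrium m(1−p*) = e·p*, so m = e·p*/(1−p*).
m = 0.234 × 0.775 / 0.2250 = 0.1814/0.2250 = 0.8060.

0.806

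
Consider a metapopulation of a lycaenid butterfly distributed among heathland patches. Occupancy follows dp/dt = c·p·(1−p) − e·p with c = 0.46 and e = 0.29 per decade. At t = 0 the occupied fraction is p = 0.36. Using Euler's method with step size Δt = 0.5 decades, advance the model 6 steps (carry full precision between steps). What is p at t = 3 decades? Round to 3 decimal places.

Update rule: p ← p + [c·p·(1−p) − e·p]·Δt with Δt = 0.5.
p: 0.36000 → 0.36079  (Δp = +0.00079)
p: 0.36079 → 0.36152  (Δp = +0.00073)
p: 0.36152 → 0.36219  (Δp = +0.00067)
p: 0.36219 → 0.36280  (Δp = +0.00061)
p: 0.36280 → 0.36337  (Δp = +0.00056)
p: 0.36337 → 0.36389  (Δp = +0.00052)

0.364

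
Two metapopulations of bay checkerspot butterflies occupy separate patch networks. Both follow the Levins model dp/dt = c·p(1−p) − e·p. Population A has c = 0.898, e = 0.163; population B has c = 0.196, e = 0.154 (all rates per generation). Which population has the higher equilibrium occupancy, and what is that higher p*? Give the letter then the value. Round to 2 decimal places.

A, 0.82

A: p*_A = 1 − 0.163/0.898 = 0.8185.
B: p*_B = 1 − 0.154/0.196 = 0.2143.
A is higher at 0.8185.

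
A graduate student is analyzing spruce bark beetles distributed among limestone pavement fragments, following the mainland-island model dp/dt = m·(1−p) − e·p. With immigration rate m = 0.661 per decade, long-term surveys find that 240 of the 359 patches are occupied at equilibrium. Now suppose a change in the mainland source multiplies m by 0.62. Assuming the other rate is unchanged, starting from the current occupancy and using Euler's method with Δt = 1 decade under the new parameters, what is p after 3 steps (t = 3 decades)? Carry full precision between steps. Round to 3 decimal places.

0.558

Observed p* = 240/359 = 0.66852.
Balance m(1−p*) = e·p* gives e = m(1−p*)/p* = 0.661×0.33148/0.66852 = 0.32775.
Starting from p₀ = 0.66852; update p ← p + (dp/dt)·Δt with the new parameters.
t = 1: p = 0.66852 + (-0.08326) = 0.58526
t = 2: p = 0.58526 + (-0.02185) = 0.56341
t = 3: p = 0.56341 + (-0.00573) = 0.55768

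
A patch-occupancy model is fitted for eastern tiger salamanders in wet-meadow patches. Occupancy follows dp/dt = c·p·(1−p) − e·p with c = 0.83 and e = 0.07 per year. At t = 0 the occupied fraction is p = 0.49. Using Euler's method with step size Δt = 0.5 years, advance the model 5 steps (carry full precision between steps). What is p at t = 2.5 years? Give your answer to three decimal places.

Update rule: p ← p + [c·p·(1−p) − e·p]·Δt with Δt = 0.5.
  1  |  dp/dt·Δt = +0.086558  |  p_1 = 0.576558
  2  |  dp/dt·Δt = +0.081138  |  p_2 = 0.657697
  3  |  dp/dt·Δt = +0.070410  |  p_3 = 0.728107
  4  |  dp/dt·Δt = +0.056673  |  p_4 = 0.784780
  5  |  dp/dt·Δt = +0.042626  |  p_5 = 0.827406

0.827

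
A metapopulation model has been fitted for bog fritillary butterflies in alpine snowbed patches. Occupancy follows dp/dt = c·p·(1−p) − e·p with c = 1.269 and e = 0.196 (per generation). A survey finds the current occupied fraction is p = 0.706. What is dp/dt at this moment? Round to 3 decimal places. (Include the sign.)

0.125

Colonization term: c·p·(1−p) = 1.269×0.706×0.2940 = 0.26340.
Extinction term: e·p = 0.13838.
dp/dt = 0.26340 − 0.13838 = 0.12502.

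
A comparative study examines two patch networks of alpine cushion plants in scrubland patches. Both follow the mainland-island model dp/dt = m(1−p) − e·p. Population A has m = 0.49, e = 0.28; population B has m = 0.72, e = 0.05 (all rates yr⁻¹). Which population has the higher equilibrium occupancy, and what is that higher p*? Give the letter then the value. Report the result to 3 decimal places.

B, 0.935

A: p*_A = m/(m+e) = 0.49/0.7700 = 0.6364.
B: p*_B = 0.72/0.7700 = 0.9351.
B is higher at 0.9351.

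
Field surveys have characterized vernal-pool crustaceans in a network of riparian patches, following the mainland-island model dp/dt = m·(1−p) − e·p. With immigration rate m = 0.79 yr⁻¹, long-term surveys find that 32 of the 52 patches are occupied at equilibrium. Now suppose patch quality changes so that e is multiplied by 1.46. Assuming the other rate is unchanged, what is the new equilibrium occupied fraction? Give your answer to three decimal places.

Observed p* = 32/52 = 0.61538.
Balance m(1−p*) = e·p* gives e = m(1−p*)/p* = 0.79×0.38462/0.61538 = 0.49376.
New p* = m/(m+e) = 0.79000/(0.79000+0.72089) = 0.52287.

0.523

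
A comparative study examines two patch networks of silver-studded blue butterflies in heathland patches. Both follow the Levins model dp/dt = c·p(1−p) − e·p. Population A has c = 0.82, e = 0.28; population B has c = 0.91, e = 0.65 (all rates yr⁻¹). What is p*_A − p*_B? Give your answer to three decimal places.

0.373

A: p*_A = 1 − 0.28/0.82 = 0.6585.
B: p*_B = 1 − 0.65/0.91 = 0.2857.
p*_A − p*_B = 0.6585 − 0.2857 = 0.3728.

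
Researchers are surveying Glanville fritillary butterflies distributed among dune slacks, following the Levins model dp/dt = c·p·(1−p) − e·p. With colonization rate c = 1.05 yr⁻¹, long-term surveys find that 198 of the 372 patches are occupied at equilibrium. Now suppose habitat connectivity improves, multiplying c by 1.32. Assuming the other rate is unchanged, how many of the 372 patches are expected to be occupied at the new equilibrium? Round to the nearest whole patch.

240

Observed p* = 198/372 = 0.53226.
Balance c(1−p*) = e gives e = 1.05×(1 − 0.53226) = 0.49113.
New p* = 1 − e/c = 1 − 0.49113/1.38600 = 0.64565.
Expected occupied = 372 × 0.64565 = 240.18 ≈ 240.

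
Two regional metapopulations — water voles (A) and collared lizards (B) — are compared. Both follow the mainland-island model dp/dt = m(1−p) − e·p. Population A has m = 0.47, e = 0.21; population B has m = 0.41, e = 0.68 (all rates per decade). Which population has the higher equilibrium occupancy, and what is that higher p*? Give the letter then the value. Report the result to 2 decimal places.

A: p*_A = m/(m+e) = 0.47/0.6800 = 0.6912.
B: p*_B = 0.41/1.0900 = 0.3761.
A is higher at 0.6912.

A, 0.69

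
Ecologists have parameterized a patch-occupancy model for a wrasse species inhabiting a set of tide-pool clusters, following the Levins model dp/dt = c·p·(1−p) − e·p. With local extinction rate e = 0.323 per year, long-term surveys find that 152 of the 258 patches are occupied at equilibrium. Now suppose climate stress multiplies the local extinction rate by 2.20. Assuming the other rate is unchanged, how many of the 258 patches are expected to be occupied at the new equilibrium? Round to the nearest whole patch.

25

Observed p* = 152/258 = 0.58915.
Balance c(1−p*) = e gives c = e/(1 − 0.58915) = 0.323/0.41085 = 0.78618.
New p* = 1 − e/c = 1 − 0.71060/0.78618 = 0.09614.
Expected occupied = 258 × 0.09614 = 24.80 ≈ 25.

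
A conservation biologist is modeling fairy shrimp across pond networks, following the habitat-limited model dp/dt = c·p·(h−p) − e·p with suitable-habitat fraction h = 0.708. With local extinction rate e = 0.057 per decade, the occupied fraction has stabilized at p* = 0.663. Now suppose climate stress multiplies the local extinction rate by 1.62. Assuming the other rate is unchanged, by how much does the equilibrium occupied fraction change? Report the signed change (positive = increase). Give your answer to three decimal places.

Balance c(h−p*) = e gives c = e/(0.708 − 0.66300) = 0.057/0.04500 = 1.26667.
New p* = 0.708 − e/c = 0.708 − 0.09234/1.26667 = 0.63510.
Δp* = 0.63510 − 0.66300 = -0.02790.

-0.028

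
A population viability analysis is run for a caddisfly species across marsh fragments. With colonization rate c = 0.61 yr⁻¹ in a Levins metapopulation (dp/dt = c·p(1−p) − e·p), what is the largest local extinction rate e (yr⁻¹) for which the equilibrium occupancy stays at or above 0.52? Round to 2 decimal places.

0.29

1 − e/c ≥ 0.52 ⇒ e ≤ c(1 − 0.52) = 0.61 × 0.4800.
e_max = 0.2928.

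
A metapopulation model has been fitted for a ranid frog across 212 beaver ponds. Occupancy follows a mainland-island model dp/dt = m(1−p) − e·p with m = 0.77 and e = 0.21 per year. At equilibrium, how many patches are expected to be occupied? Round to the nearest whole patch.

167

p* = m/(m+e) = 0.77/0.9800 = 0.7857.
Expected occupied patches = N × p* = 212 × 0.7857 = 166.57 ≈ 167.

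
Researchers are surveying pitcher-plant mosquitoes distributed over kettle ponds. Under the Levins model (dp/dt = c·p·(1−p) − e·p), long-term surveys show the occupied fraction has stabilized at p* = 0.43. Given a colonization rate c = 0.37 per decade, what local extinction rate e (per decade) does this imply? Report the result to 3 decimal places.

0.211

At equilibrium c(1−p*) = e.
e = 0.37 × (1 − 0.43) = 0.37 × 0.5700 = 0.2109.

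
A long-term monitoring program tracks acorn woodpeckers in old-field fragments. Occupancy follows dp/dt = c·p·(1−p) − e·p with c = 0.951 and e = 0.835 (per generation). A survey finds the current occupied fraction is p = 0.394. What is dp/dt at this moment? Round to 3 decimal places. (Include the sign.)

Colonization term: c·p·(1−p) = 0.951×0.394×0.6060 = 0.22706.
Extinction term: e·p = 0.32899.
dp/dt = 0.22706 − 0.32899 = -0.10193.

-0.102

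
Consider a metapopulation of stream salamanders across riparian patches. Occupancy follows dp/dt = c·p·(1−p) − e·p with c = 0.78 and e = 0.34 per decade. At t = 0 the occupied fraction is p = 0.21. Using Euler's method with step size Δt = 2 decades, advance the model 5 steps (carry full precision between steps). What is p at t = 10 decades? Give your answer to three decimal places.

Update rule: p ← p + [c·p·(1−p) − e·p]·Δt with Δt = 2.
p: 0.21000 → 0.32600  (Δp = +0.11600)
p: 0.32600 → 0.44709  (Δp = +0.12109)
p: 0.44709 → 0.52870  (Δp = +0.08161)
p: 0.52870 → 0.55790  (Δp = +0.02920)
p: 0.55790 → 0.56330  (Δp = +0.00540)

0.563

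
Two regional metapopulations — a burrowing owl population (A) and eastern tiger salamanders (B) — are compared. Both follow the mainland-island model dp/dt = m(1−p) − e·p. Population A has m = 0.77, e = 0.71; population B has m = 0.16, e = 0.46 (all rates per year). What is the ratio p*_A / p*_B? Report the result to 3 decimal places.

2.016

A: p*_A = m/(m+e) = 0.77/1.4800 = 0.5203.
B: p*_B = 0.16/0.6200 = 0.2581.
p*_A / p*_B = 0.5203/0.2581 = 2.0160.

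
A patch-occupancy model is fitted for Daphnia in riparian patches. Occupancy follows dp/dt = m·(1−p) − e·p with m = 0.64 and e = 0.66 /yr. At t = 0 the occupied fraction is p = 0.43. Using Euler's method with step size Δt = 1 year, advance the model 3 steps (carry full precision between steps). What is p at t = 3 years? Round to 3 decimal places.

Update rule: p ← p + [m·(1−p) − e·p]·Δt with Δt = 1.
t = 1: p = 0.43000 + (+0.08100) = 0.51100
t = 2: p = 0.51100 + (-0.02430) = 0.48670
t = 3: p = 0.48670 + (+0.00729) = 0.49399

0.494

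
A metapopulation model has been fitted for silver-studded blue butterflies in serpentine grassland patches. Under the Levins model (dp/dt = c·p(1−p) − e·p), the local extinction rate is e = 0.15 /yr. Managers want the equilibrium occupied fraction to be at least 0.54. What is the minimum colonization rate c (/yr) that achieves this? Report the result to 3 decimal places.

p* = 1 − e/c ≥ 0.54 requires e/c ≤ 0.4600, i.e. c ≥ e/0.4600.
c_min = 0.15/0.4600 = 0.3261.

0.326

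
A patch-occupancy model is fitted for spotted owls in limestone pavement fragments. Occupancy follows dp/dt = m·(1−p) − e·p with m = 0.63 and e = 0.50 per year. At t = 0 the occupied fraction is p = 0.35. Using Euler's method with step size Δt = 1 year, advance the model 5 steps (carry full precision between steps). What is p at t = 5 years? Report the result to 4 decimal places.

Update rule: p ← p + [m·(1−p) − e·p]·Δt with Δt = 1.
t = 1: p = 0.35000 + (+0.23450) = 0.58450
t = 2: p = 0.58450 + (-0.03049) = 0.55401
t = 3: p = 0.55401 + (+0.00396) = 0.55798
t = 4: p = 0.55798 + (-0.00052) = 0.55746
t = 5: p = 0.55746 + (+0.00007) = 0.55753

0.5575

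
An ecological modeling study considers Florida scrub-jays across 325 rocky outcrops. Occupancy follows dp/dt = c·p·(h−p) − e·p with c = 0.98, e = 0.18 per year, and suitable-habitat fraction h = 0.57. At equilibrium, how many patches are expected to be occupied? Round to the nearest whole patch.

126

p* = h − e/c = 0.57 − 0.1837 = 0.3863.
Expected occupied patches = N × p* = 325 × 0.3863 = 125.56 ≈ 126.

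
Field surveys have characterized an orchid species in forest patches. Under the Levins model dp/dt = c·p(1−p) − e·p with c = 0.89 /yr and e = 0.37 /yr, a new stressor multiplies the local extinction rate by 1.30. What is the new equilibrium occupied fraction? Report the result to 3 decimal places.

Before: p* = 1 − 0.37/0.89 = 0.5843.
After the change, c = 0.89, e = 0.481, so p* = 1 − 0.481/0.89 = 0.4596.

0.460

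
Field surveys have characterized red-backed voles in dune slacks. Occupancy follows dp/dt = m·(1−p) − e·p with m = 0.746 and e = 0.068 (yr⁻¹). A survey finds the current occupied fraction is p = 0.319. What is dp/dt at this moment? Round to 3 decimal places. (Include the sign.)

Colonization term: m·(1−p) = 0.746×0.6810 = 0.50803.
Extinction term: e·p = 0.02169.
dp/dt = 0.50803 − 0.02169 = 0.48633.

0.486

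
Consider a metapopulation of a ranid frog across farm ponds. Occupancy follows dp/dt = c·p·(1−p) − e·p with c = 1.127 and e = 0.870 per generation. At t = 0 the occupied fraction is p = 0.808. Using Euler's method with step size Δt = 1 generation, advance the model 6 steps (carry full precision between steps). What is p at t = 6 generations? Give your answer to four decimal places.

0.2374

Update rule: p ← p + [c·p·(1−p) − e·p]·Δt with Δt = 1.
p: 0.80800 → 0.27988  (Δp = -0.52812)
p: 0.27988 → 0.26353  (Δp = -0.01635)
p: 0.26353 → 0.25299  (Δp = -0.01054)
p: 0.25299 → 0.24587  (Δp = -0.00711)
p: 0.24587 → 0.24093  (Δp = -0.00494)
p: 0.24093 → 0.23743  (Δp = -0.00350)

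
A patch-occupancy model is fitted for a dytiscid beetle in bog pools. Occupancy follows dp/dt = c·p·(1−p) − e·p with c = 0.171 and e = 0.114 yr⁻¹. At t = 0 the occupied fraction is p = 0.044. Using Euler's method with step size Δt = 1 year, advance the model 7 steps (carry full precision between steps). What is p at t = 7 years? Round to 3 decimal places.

0.061

Update rule: p ← p + [c·p·(1−p) − e·p]·Δt with Δt = 1.
  1  |  dp/dt·Δt = +0.002177  |  p_1 = 0.046177
  2  |  dp/dt·Δt = +0.002267  |  p_2 = 0.048444
  3  |  dp/dt·Δt = +0.002360  |  p_3 = 0.050804
  4  |  dp/dt·Δt = +0.002454  |  p_4 = 0.053259
  5  |  dp/dt·Δt = +0.002551  |  p_5 = 0.055810
  6  |  dp/dt·Δt = +0.002649  |  p_6 = 0.058458
  7  |  dp/dt·Δt = +0.002748  |  p_7 = 0.061206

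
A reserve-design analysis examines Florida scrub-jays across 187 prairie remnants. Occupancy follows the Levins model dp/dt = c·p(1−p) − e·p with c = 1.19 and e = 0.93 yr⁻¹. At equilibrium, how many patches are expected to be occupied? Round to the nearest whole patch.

p* = 1 − e/c = 1 − 0.93/1.19 = 0.2185.
Expected occupied patches = N × p* = 187 × 0.2185 = 40.86 ≈ 41.

41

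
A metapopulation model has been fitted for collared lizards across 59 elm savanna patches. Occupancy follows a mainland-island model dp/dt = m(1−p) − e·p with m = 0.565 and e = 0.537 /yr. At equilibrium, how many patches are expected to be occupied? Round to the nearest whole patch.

p* = m/(m+e) = 0.565/1.1020 = 0.5127.
Expected occupied patches = N × p* = 59 × 0.5127 = 30.25 ≈ 30.

30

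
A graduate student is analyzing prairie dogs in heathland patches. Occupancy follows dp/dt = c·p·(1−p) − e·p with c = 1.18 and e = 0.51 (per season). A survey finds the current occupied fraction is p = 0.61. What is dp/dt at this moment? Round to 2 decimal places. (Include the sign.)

-0.03

Colonization term: c·p·(1−p) = 1.18×0.61×0.3900 = 0.28072.
Extinction term: e·p = 0.31110.
dp/dt = 0.28072 − 0.31110 = -0.03038.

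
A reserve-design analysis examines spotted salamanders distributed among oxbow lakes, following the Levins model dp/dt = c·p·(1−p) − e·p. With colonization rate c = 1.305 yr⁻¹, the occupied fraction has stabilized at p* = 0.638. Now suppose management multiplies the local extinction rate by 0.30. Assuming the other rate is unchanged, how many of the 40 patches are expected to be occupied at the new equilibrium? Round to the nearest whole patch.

Balance c(1−p*) = e gives e = 1.305×(1 − 0.63800) = 0.47241.
New p* = 1 − e/c = 1 − 0.14172/1.30500 = 0.89140.
Expected occupied = 40 × 0.89140 = 35.66 ≈ 36.

36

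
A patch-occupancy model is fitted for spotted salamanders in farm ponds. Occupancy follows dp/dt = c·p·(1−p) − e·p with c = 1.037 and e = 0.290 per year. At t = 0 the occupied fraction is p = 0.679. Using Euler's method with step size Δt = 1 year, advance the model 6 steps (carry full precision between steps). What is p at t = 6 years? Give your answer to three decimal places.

0.720

Update rule: p ← p + [c·p·(1−p) − e·p]·Δt with Δt = 1.
p: 0.67900 → 0.70811  (Δp = +0.02911)
p: 0.70811 → 0.71710  (Δp = +0.00898)
p: 0.71710 → 0.71951  (Δp = +0.00242)
p: 0.71951 → 0.72014  (Δp = +0.00062)
p: 0.72014 → 0.72029  (Δp = +0.00016)
p: 0.72029 → 0.72033  (Δp = +0.00004)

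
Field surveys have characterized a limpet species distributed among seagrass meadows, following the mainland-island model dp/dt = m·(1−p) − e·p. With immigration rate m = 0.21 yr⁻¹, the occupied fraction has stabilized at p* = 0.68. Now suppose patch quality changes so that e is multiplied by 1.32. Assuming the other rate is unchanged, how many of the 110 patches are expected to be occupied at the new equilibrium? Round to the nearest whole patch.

68

Balance m(1−p*) = e·p* gives e = m(1−p*)/p* = 0.21×0.32000/0.68000 = 0.09882.
New p* = m/(m+e) = 0.21000/(0.21000+0.13044) = 0.61685.
Expected occupied = 110 × 0.61685 = 67.85 ≈ 68.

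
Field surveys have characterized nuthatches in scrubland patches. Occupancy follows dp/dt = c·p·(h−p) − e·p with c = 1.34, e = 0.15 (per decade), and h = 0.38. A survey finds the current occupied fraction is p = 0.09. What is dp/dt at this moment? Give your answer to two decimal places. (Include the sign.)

Colonization term: c·p·(h−p) = 1.34×0.09×0.2900 = 0.03497.
Extinction term: e·p = 0.01350.
dp/dt = 0.03497 − 0.01350 = 0.02147.

0.02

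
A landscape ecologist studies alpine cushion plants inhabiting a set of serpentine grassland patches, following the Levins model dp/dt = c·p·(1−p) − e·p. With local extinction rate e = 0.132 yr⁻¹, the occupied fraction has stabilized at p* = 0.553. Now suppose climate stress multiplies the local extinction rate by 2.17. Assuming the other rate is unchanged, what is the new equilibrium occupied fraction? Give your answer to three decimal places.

0.030

Balance c(1−p*) = e gives c = e/(1 − 0.55300) = 0.132/0.44700 = 0.29530.
New p* = 1 − e/c = 1 − 0.28644/0.29530 = 0.03000.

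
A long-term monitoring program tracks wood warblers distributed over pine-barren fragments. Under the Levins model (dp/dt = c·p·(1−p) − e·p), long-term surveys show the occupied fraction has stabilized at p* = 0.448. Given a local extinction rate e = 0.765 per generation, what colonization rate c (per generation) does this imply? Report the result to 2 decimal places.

1.39

At equilibrium c(1−p*) = e, so c = e/(1−p*).
c = 0.765/(1 − 0.448) = 0.765/0.5520 = 1.3859.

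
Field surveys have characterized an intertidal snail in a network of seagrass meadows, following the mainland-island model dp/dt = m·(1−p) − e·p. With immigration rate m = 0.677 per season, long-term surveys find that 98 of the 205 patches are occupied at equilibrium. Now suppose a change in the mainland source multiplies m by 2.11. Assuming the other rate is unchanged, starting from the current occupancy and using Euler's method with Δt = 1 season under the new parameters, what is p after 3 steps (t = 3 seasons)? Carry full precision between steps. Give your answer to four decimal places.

0.9471

Observed p* = 98/205 = 0.47805.
Balance m(1−p*) = e·p* gives e = m(1−p*)/p* = 0.677×0.52195/0.47805 = 0.73917.
Starting from p₀ = 0.47805; update p ← p + (dp/dt)·Δt with the new parameters.
  1  |  dp/dt·Δt = +0.392231  |  p_1 = 0.870279
  2  |  dp/dt·Δt = -0.457986  |  p_2 = 0.412294
  3  |  dp/dt·Δt = +0.534764  |  p_3 = 0.947058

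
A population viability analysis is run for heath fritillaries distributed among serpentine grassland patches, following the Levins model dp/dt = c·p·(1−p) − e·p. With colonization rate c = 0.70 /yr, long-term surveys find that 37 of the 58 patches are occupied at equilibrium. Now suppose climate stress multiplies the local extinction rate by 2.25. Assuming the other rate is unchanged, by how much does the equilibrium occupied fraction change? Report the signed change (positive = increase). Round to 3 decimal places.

Observed p* = 37/58 = 0.63793.
Balance c(1−p*) = e gives e = 0.70×(1 − 0.63793) = 0.25345.
New p* = 1 − e/c = 1 − 0.57026/0.70000 = 0.18534.
Δp* = 0.18534 − 0.63793 = -0.45259.

-0.453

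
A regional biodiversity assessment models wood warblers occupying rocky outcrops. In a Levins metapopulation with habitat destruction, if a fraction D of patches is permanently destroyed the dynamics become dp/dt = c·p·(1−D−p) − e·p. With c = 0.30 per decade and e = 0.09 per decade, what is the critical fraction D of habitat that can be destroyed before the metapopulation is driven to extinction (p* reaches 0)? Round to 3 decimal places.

0.700

The nontrivial equilibrium is p* = (1−D) − e/c; extinction occurs when this hits zero.
So D_crit = 1 − e/c = 1 − 0.09/0.30 = 1 − 0.3000 = 0.7000.
This equals the undisturbed p*, a classic result of Lande's extension.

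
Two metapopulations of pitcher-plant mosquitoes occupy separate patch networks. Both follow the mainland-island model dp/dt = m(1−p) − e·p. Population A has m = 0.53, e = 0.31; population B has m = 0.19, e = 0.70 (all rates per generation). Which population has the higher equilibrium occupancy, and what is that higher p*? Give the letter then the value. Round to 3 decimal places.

A: p*_A = m/(m+e) = 0.53/0.8400 = 0.6310.
B: p*_B = 0.19/0.8900 = 0.2135.
A is higher at 0.6310.

A, 0.631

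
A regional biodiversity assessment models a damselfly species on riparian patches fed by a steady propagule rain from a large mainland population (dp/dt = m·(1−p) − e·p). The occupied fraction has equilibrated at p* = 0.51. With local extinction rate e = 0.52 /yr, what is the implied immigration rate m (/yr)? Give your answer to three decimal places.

0.541

At equilibrium m(1−p*) = e·p*, so m = e·p*/(1−p*).
m = 0.52 × 0.51 / 0.4900 = 0.2652/0.4900 = 0.5412.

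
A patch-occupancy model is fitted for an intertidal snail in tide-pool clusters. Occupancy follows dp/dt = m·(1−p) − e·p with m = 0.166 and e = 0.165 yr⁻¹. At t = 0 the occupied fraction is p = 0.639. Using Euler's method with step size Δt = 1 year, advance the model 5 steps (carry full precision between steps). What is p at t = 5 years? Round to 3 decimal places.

Update rule: p ← p + [m·(1−p) − e·p]·Δt with Δt = 1.
  1  |  dp/dt·Δt = -0.045509  |  p_1 = 0.593491
  2  |  dp/dt·Δt = -0.030446  |  p_2 = 0.563045
  3  |  dp/dt·Δt = -0.020368  |  p_3 = 0.542677
  4  |  dp/dt·Δt = -0.013626  |  p_4 = 0.529051
  5  |  dp/dt·Δt = -0.009116  |  p_5 = 0.519935

0.520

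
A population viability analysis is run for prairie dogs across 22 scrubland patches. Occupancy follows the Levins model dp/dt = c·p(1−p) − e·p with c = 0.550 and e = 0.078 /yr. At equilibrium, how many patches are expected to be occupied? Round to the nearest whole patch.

p* = 1 − e/c = 1 − 0.078/0.550 = 0.8582.
Expected occupied patches = N × p* = 22 × 0.8582 = 18.88 ≈ 19.

19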